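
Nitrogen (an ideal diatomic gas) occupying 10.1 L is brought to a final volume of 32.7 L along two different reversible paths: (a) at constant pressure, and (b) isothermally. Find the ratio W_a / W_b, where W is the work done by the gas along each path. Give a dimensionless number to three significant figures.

Path (a) isobaric: W = P₁(V₂ − V₁) → W_a/(P₁V₁) = 2.238.
Path (b) isothermal: W = P₁V₁ ln(V₂/V₁) → W_b/(P₁V₁) = 1.175.
W_a / W_b = 2.238 / 1.175 = 1.905.

W_a / W_b ≈ 1.90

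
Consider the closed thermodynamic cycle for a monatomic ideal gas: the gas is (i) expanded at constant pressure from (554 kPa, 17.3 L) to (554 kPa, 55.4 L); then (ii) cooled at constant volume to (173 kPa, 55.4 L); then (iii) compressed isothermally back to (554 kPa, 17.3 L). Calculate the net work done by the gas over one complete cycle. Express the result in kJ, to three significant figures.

W_net ≈ 9.95 kJ

Leg (i): W = PΔV = (554)(55.4 − 17.3) = 21107 J.
Leg (ii): W = 0.
Leg (iii): W = PᵢVᵢ ln(V_f/Vᵢ) = (9584) ln(17.3/55.4) = -11155 J.
W_net = 21107 − 11155 = 9953 J.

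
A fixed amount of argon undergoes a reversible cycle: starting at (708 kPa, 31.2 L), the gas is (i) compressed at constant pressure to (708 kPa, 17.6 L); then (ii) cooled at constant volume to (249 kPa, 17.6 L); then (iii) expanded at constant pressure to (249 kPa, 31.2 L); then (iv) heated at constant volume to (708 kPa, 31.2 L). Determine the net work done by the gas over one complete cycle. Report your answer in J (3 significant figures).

Constant-volume legs do no work.
W(i) = (708)(17.6 − 31.2) = -9629 J; W(iii) = (249)(31.2 − 17.6) = 3386 J.
W_net = -9629 + 3386 = -6242 J (the counter-clockwise enclosed area).

W_net ≈ -6240 J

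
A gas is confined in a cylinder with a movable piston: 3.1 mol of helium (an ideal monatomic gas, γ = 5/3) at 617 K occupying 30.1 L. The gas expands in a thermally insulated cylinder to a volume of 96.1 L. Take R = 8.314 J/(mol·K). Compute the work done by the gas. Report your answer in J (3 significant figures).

Adiabatic: TV^(γ−1) = const with γ = 5/3.
T₂ = T₁ (V₁/V₂)^(γ−1) = 617 × (30.1/96.1)^0.667 = 617 × 0.4612 = 284.6 K.
W_by = nCᵥ(T₁ − T₂) = (3.1)(12.47)(617 − 284.6) = 12852 J.

W ≈ 12900 J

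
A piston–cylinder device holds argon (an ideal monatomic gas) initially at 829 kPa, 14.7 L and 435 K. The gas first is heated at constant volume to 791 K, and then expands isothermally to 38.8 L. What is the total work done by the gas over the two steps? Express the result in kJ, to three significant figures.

W_total ≈ 21.5 kJ

Step 1 (isochoric): W = 0 (constant volume).
After step 1: P = 1507 kPa (V unchanged).
Step 2 (isothermal): W = P₁V₁ ln(V₂/V₁) = (22159) ln(38.8/14.7) = 21507 J.
W_total = 0 + 21507 = 21507 J.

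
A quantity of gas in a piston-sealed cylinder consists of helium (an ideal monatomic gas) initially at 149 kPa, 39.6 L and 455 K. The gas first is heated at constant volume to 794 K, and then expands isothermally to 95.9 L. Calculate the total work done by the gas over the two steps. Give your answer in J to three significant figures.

W_total ≈ 9110 J

Step 1 (isochoric): W = 0 (constant volume).
After step 1: P = 260 kPa (V unchanged).
Step 2 (isothermal): W = P₁V₁ ln(V₂/V₁) = (10297) ln(95.9/39.6) = 9107 J.
W_total = 0 + 9107 = 9107 J.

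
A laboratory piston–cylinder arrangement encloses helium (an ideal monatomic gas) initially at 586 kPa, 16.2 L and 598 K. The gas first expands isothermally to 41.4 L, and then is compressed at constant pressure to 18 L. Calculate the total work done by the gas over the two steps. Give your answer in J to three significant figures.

Step 1 (isothermal): W = P₁V₁ ln(V₂/V₁) = (9493) ln(41.4/16.2) = 8907 J.
After step 1: P = 229.3 kPa, V = 41.4 L, T = 598 K.
Step 2 (isobaric): W = PΔV = (229.3 kPa)(18 − 41.4 L) = -5366 J.
W_total = 8907 − 5366 = 3541 J.

W_total ≈ 3540 J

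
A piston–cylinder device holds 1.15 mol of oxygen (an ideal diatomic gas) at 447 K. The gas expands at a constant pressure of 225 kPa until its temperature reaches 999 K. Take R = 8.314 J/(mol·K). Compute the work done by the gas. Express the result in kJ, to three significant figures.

W ≈ 5.28 kJ

Isobaric: W = P ΔV = nR ΔT.
W = (1.15)(8.314)(999 − 447) = 5278 J.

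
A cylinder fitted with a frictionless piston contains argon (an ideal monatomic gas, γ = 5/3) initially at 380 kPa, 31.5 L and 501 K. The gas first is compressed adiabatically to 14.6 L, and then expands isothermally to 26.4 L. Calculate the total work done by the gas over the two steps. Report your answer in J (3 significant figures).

Step 1 (adiabatic): W = (P₁V₁ − P₂V₂)/(γ−1) = (11970 − 19986)/0.667 = -12024 J.
After step 1: P = 1369 kPa, V = 14.6 L, T = 836.5 K.
Step 2 (isothermal): W = P₁V₁ ln(V₂/V₁) = (19986) ln(26.4/14.6) = 11839 J.
W_total = -12024 + 11839 = -185.7 J.

W_total ≈ -186 J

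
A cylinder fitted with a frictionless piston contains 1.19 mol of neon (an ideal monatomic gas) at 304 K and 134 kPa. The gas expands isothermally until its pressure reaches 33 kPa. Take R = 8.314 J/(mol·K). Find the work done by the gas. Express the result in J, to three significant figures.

W ≈ 4210 J

Isothermal process: W = nRT ln(V₂/V₁) = nRT ln(P₁/P₂).
W = (1.19)(8.314)(304) × ln(134/33)
  = 3008 × ln(4.061) = 3008 × 1.401
W_by_gas = 4215 J.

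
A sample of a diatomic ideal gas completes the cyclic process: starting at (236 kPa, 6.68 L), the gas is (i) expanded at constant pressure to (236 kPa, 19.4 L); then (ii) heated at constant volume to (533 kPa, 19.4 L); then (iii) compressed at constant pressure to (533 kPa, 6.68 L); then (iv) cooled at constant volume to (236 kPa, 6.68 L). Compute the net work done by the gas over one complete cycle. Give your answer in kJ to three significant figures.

Constant-volume legs do no work.
W(i) = (236)(19.4 − 6.68) = 3002 J; W(iii) = (533)(6.68 − 19.4) = -6780 J.
W_net = 3002 − 6780 = -3778 J (the counter-clockwise enclosed area).

W_net ≈ -3.78 kJ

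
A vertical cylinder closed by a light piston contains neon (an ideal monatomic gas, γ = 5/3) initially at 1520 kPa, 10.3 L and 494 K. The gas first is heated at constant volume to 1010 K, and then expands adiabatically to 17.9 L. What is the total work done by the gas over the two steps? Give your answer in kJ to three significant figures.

W_total ≈ 14.8 kJ

Step 1 (isochoric): W = 0 (constant volume).
After step 1: P = 3108 kPa (V unchanged).
Step 2 (adiabatic): W = (P₁V₁ − P₂V₂)/(γ−1) = (32009 − 22144)/0.667 = 14797 J.
W_total = 0 + 14797 = 14797 J.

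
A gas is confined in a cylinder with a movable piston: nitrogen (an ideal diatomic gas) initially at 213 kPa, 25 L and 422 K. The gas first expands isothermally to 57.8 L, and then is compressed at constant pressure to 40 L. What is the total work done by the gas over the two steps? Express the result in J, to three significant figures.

W_total ≈ 2820 J

Step 1 (isothermal): W = P₁V₁ ln(V₂/V₁) = (5325) ln(57.8/25) = 4463 J.
After step 1: P = 92.13 kPa, V = 57.8 L, T = 422 K.
Step 2 (isobaric): W = PΔV = (92.13 kPa)(40 − 57.8 L) = -1640 J.
W_total = 4463 − 1640 = 2823 J.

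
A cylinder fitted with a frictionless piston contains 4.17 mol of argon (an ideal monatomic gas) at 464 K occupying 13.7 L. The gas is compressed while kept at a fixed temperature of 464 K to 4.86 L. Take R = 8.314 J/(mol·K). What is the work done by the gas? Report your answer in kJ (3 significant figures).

W ≈ -16.7 kJ

Isothermal: W = nRT ln(V₂/V₁).
W = (4.17)(8.314)(464) × ln(4.86/13.7)
  = 16087 × -1.036
W_by_gas = -16671 J.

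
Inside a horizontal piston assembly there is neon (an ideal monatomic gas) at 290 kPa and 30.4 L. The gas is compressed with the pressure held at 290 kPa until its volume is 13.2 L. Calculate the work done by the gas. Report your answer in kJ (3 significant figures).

Isobaric: W = P ΔV.
W = (290 kPa)(13.2 − 30.4 L) = (290)(-17.2) = -4988 J.

W ≈ -4.99 kJ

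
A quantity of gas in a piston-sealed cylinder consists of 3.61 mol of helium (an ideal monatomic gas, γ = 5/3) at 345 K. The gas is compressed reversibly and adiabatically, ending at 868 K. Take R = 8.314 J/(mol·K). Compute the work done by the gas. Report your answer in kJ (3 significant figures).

W ≈ -23.5 kJ

Adiabatic ⇒ Q = 0, so W_by = −ΔU = nCᵥ(T₁ − T₂).
Cᵥ = 3R/2 = 12.47 J/(mol·K).
W = (3.61)(12.47)(345 − 868) = -23546 J.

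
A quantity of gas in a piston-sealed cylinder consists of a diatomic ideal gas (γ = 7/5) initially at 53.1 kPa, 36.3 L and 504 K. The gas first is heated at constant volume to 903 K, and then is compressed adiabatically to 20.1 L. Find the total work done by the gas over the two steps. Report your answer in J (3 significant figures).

W_total ≈ -2300 J

Step 1 (isochoric): W = 0 (constant volume).
After step 1: P = 95.14 kPa (V unchanged).
Step 2 (adiabatic): W = (P₁V₁ − P₂V₂)/(γ−1) = (3453 − 4375)/0.4 = -2303 J.
W_total = 0 − 2303 = -2303 J.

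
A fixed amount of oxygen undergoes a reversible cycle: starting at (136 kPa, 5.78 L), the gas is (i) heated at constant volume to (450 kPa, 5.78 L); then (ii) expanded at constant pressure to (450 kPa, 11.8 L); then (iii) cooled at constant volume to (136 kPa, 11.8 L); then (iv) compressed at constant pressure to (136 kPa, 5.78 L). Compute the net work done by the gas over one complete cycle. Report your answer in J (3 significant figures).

Constant-volume legs do no work.
W(ii) = (450)(11.8 − 5.78) = 2709 J; W(iv) = (136)(5.78 − 11.8) = -818.7 J.
W_net = 2709 − 818.7 = 1890 J (the clockwise enclosed area).

W_net ≈ 1890 J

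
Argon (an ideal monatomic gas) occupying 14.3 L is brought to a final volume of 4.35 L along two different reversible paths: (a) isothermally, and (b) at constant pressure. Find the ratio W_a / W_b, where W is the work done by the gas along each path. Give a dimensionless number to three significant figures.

W_a / W_b ≈ 1.71

Path (a) isothermal: W = P₁V₁ ln(V₂/V₁) → W_a/(P₁V₁) = -1.19.
Path (b) isobaric: W = P₁(V₂ − V₁) → W_b/(P₁V₁) = -0.6958.
W_a / W_b = -1.19 / -0.6958 = 1.71.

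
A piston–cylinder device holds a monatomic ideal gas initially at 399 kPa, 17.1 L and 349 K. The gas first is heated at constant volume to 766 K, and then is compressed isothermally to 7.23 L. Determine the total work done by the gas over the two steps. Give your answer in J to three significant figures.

Step 1 (isochoric): W = 0 (constant volume).
After step 1: P = 875.7 kPa (V unchanged).
Step 2 (isothermal): W = P₁V₁ ln(V₂/V₁) = (14975) ln(7.23/17.1) = -12891 J.
W_total = 0 − 12891 = -12891 J.

W_total ≈ -12900 J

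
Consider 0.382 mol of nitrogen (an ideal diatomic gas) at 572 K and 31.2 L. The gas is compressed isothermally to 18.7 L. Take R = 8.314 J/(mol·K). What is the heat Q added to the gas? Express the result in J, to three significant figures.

Isothermal ⇒ ΔU = 0, so Q = W = nRT ln(V₂/V₁).
Q = (0.382)(8.314)(572) ln(18.7/31.2) = 1817 × -0.5119 = -929.9 J.

Q ≈ -930 J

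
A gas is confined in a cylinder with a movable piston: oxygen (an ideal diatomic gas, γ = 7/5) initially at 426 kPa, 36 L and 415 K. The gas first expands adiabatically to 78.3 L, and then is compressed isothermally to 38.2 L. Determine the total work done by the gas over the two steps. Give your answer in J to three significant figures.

Step 1 (adiabatic): W = (P₁V₁ − P₂V₂)/(γ−1) = (15336 − 11239)/0.4 = 10242 J.
After step 1: P = 143.5 kPa, V = 78.3 L, T = 304.1 K.
Step 2 (isothermal): W = P₁V₁ ln(V₂/V₁) = (11239) ln(38.2/78.3) = -8066 J.
W_total = 10242 − 8066 = 2176 J.

W_total ≈ 2180 J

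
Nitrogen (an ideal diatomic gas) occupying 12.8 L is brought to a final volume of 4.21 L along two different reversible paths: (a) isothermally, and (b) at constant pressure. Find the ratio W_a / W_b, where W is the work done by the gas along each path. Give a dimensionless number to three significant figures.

Path (a) isothermal: W = P₁V₁ ln(V₂/V₁) → W_a/(P₁V₁) = -1.112.
Path (b) isobaric: W = P₁(V₂ − V₁) → W_b/(P₁V₁) = -0.6711.
W_a / W_b = -1.112 / -0.6711 = 1.657.

W_a / W_b ≈ 1.66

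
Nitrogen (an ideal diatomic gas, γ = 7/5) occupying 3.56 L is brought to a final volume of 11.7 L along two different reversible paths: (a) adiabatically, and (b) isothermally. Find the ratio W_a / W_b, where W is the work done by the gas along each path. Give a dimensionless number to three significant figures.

W_a / W_b ≈ 0.796

Path (a) adiabatic: W = P₁V₁(1 − (V₁/V₂)^(γ−1))/(γ−1) → W_a/(P₁V₁) = 0.9467.
Path (b) isothermal: W = P₁V₁ ln(V₂/V₁) → W_b/(P₁V₁) = 1.19.
W_a / W_b = 0.9467 / 1.19 = 0.7957.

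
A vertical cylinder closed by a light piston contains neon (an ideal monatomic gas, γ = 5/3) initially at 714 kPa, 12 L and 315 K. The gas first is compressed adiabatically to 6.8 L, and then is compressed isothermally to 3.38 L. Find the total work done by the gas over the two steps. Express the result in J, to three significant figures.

W_total ≈ -14700 J

Step 1 (adiabatic): W = (P₁V₁ − P₂V₂)/(γ−1) = (8568 − 12512)/0.667 = -5916 J.
After step 1: P = 1840 kPa, V = 6.8 L, T = 460 K.
Step 2 (isothermal): W = P₁V₁ ln(V₂/V₁) = (12512) ln(3.38/6.8) = -8746 J.
W_total = -5916 − 8746 = -14663 J.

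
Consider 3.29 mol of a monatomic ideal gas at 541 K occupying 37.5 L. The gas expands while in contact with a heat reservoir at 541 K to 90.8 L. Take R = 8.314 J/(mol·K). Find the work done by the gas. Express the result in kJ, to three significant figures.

Isothermal: W = nRT ln(V₂/V₁).
W = (3.29)(8.314)(541) × ln(90.8/37.5)
  = 14798 × 0.8843
W_by_gas = 13086 J.

W ≈ 13.1 kJ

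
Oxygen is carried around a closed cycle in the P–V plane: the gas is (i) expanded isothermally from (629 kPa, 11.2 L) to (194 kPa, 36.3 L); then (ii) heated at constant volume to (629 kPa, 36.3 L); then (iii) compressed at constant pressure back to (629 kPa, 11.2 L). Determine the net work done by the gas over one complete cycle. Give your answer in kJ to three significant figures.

Leg (i): W = PᵢVᵢ ln(V_f/Vᵢ) = (7045) ln(36.3/11.2) = 8284 J.
Leg (ii): W = 0.
Leg (iii): W = PΔV = (629)(11.2 − 36.3) = -15788 J.
W_net = 8284 − 15788 = -7504 J.

W_net ≈ -7.50 kJ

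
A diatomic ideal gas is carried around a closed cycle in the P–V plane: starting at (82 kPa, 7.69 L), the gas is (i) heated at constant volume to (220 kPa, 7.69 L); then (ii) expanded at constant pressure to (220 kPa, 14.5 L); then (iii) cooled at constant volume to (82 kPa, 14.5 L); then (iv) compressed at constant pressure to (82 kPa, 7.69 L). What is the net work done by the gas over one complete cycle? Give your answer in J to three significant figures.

Constant-volume legs do no work.
W(ii) = (220)(14.5 − 7.69) = 1498 J; W(iv) = (82)(7.69 − 14.5) = -558.4 J.
W_net = 1498 − 558.4 = 939.8 J (the clockwise enclosed area).

W_net ≈ 940 J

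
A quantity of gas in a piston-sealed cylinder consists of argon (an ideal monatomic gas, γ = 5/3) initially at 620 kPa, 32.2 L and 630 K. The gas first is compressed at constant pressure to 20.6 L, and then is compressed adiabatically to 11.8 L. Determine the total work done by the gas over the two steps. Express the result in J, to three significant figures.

Step 1 (isobaric): W = PΔV = (620 kPa)(20.6 − 32.2 L) = -7192 J.
After step 1: P = 620 kPa, V = 20.6 L, T = 403 K.
Step 2 (adiabatic): W = (P₁V₁ − P₂V₂)/(γ−1) = (12772 − 18518)/0.667 = -8618 J.
W_total = -7192 − 8618 = -15810 J.

W_total ≈ -15800 J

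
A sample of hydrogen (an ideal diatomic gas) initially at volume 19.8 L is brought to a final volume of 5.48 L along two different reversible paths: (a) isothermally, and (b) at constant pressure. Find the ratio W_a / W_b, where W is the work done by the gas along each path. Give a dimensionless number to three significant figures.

W_a / W_b ≈ 1.78

Path (a) isothermal: W = P₁V₁ ln(V₂/V₁) → W_a/(P₁V₁) = -1.285.
Path (b) isobaric: W = P₁(V₂ − V₁) → W_b/(P₁V₁) = -0.7232.
W_a / W_b = -1.285 / -0.7232 = 1.776.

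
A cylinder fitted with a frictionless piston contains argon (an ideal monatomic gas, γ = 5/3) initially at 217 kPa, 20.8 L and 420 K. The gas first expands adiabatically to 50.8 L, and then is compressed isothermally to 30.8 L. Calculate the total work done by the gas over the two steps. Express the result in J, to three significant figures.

W_total ≈ 1790 J

Step 1 (adiabatic): W = (P₁V₁ − P₂V₂)/(γ−1) = (4514 − 2489)/0.667 = 3037 J.
After step 1: P = 48.99 kPa, V = 50.8 L, T = 231.6 K.
Step 2 (isothermal): W = P₁V₁ ln(V₂/V₁) = (2489) ln(30.8/50.8) = -1245 J.
W_total = 3037 − 1245 = 1792 J.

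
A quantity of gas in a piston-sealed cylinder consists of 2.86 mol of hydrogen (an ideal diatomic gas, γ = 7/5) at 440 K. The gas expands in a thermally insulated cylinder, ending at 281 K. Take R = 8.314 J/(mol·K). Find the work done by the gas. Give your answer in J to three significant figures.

Adiabatic ⇒ Q = 0, so W_by = −ΔU = nCᵥ(T₁ − T₂).
Cᵥ = 5R/2 = 20.79 J/(mol·K).
W = (2.86)(20.79)(440 − 281) = 9452 J.

W ≈ 9450 J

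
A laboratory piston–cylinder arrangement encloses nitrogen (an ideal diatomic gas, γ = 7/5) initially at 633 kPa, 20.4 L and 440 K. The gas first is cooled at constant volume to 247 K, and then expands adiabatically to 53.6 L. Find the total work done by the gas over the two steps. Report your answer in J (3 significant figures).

W_total ≈ 5810 J

Step 1 (isochoric): W = 0 (constant volume).
After step 1: P = 355.3 kPa (V unchanged).
Step 2 (adiabatic): W = (P₁V₁ − P₂V₂)/(γ−1) = (7249 − 4926)/0.4 = 5808 J.
W_total = 0 + 5808 = 5808 J.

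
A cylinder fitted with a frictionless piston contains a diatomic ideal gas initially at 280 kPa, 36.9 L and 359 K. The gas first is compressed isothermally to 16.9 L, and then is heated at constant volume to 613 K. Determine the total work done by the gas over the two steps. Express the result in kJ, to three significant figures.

Step 1 (isothermal): W = P₁V₁ ln(V₂/V₁) = (10332) ln(16.9/36.9) = -8068 J.
Step 2 (isochoric): W = 0 (constant volume).
W_total = -8068 + 0 = -8068 J.

W_total ≈ -8.07 kJ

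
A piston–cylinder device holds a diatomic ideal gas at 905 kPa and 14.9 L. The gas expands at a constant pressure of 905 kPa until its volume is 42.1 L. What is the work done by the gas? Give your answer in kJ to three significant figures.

W ≈ 24.6 kJ

Isobaric: W = P ΔV.
W = (905 kPa)(42.1 − 14.9 L) = (905)(27.2) = 24616 J.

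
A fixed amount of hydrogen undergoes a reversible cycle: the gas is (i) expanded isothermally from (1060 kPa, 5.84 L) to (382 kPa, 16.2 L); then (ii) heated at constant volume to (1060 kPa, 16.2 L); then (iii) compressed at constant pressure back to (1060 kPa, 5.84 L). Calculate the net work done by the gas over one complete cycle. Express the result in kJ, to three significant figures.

Leg (i): W = PᵢVᵢ ln(V_f/Vᵢ) = (6190) ln(16.2/5.84) = 6316 J.
Leg (ii): W = 0.
Leg (iii): W = PΔV = (1060)(5.84 − 16.2) = -10982 J.
W_net = 6316 − 10982 = -4666 J.

W_net ≈ -4.67 kJ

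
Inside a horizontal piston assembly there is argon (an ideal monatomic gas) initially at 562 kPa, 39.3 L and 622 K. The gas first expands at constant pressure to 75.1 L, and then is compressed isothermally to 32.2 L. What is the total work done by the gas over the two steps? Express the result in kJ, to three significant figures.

Step 1 (isobaric): W = PΔV = (562 kPa)(75.1 − 39.3 L) = 20120 J.
After step 1: P = 562 kPa, V = 75.1 L, T = 1189 K.
Step 2 (isothermal): W = P₁V₁ ln(V₂/V₁) = (42206) ln(32.2/75.1) = -35742 J.
W_total = 20120 − 35742 = -15623 J.

W_total ≈ -15.6 kJ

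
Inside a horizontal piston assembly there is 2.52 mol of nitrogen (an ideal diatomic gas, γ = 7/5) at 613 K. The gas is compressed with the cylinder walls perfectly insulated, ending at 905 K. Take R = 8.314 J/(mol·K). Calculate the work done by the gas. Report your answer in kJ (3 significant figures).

Adiabatic ⇒ Q = 0, so W_by = −ΔU = nCᵥ(T₁ − T₂).
Cᵥ = 5R/2 = 20.79 J/(mol·K).
W = (2.52)(20.79)(613 − 905) = -15294 J.

W ≈ -15.3 kJ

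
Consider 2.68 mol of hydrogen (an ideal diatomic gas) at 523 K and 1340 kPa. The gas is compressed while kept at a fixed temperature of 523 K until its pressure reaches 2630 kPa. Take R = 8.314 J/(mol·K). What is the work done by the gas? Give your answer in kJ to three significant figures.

Isothermal process: W = nRT ln(V₂/V₁) = nRT ln(P₁/P₂).
W = (2.68)(8.314)(523) × ln(1340/2630)
  = 11653 × ln(0.5095) = 11653 × -0.6743
W_by_gas = -7858 J.

W ≈ -7.86 kJ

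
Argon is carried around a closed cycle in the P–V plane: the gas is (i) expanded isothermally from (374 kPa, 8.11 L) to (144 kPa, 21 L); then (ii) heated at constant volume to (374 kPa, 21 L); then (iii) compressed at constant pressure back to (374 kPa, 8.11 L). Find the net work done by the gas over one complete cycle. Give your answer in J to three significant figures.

Leg (i): W = PᵢVᵢ ln(V_f/Vᵢ) = (3033) ln(21/8.11) = 2886 J.
Leg (ii): W = 0.
Leg (iii): W = PΔV = (374)(8.11 − 21) = -4821 J.
W_net = 2886 − 4821 = -1935 J.

W_net ≈ -1940 J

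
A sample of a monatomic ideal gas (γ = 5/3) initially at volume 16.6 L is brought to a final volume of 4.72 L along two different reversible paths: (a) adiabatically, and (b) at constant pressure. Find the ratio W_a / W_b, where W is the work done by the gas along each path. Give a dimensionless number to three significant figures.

Path (a) adiabatic: W = P₁V₁(1 − (V₁/V₂)^(γ−1))/(γ−1) → W_a/(P₁V₁) = -1.969.
Path (b) isobaric: W = P₁(V₂ − V₁) → W_b/(P₁V₁) = -0.7157.
W_a / W_b = -1.969 / -0.7157 = 2.751.

W_a / W_b ≈ 2.75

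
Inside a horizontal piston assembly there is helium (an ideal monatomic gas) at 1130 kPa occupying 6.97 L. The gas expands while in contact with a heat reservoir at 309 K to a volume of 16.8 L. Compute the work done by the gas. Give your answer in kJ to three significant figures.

Isothermal: W = nRT ln(V₂/V₁) = P₁V₁ ln(V₂/V₁).
P₁V₁ = (1130 kPa)(6.97 L) = 7876 J.
W = 7876 × ln(16.8/6.97) = 7876 × 0.8798
W_by_gas = 6929 J.

W ≈ 6.93 kJ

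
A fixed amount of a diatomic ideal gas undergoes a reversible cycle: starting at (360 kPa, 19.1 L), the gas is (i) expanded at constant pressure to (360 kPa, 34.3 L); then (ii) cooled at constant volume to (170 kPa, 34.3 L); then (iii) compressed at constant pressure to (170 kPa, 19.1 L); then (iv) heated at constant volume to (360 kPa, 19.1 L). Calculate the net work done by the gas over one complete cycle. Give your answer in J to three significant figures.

Constant-volume legs do no work.
W(i) = (360)(34.3 − 19.1) = 5472 J; W(iii) = (170)(19.1 − 34.3) = -2584 J.
W_net = 5472 − 2584 = 2888 J (the clockwise enclosed area).

W_net ≈ 2890 J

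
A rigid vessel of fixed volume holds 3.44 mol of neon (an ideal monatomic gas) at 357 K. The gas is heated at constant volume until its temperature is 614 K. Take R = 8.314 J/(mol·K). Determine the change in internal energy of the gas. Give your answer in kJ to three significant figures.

Constant volume ⇒ W = 0, so Q = ΔU = nCᵥΔT with Cᵥ = 3R/2 = 12.47 J/(mol·K).
ΔU = (3.44)(12.47)(614 − 357) = 11025 J.

ΔU ≈ 11.0 kJ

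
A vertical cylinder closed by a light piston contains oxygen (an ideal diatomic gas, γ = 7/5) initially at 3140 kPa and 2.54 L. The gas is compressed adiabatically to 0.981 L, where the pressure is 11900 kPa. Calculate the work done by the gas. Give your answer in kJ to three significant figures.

W ≈ -9.25 kJ

Adiabatic: W = (P₁V₁ − P₂V₂)/(γ − 1) with γ = 7/5.
P₁V₁ = 7976 J, P₂V₂ = 11674 J.
W = (7976 − 11674) / 0.4 = -9246 J.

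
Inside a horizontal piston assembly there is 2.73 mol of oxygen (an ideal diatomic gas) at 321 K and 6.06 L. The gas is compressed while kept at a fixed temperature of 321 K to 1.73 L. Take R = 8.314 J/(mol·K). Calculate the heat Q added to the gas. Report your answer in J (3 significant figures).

Isothermal ⇒ ΔU = 0, so Q = W = nRT ln(V₂/V₁).
Q = (2.73)(8.314)(321) ln(1.73/6.06) = 7286 × -1.254 = -9133 J.

Q ≈ -9130 J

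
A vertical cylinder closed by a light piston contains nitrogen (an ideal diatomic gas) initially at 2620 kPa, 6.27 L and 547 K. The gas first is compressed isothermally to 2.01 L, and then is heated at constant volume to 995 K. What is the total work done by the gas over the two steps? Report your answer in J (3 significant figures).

W_total ≈ -18700 J

Step 1 (isothermal): W = P₁V₁ ln(V₂/V₁) = (16427) ln(2.01/6.27) = -18688 J.
Step 2 (isochoric): W = 0 (constant volume).
W_total = -18688 + 0 = -18688 J.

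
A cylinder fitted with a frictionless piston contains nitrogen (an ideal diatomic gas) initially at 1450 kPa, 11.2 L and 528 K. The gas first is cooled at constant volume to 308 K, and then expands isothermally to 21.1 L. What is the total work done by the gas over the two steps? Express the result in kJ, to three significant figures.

W_total ≈ 6.00 kJ

Step 1 (isochoric): W = 0 (constant volume).
After step 1: P = 845.8 kPa (V unchanged).
Step 2 (isothermal): W = P₁V₁ ln(V₂/V₁) = (9473) ln(21.1/11.2) = 6000 J.
W_total = 0 + 6000 = 6000 J.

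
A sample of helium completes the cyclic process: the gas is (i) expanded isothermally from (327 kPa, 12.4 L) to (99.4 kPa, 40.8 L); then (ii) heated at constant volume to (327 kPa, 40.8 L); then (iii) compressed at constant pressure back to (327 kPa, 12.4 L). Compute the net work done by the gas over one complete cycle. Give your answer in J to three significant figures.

Leg (i): W = PᵢVᵢ ln(V_f/Vᵢ) = (4055) ln(40.8/12.4) = 4829 J.
Leg (ii): W = 0.
Leg (iii): W = PΔV = (327)(12.4 − 40.8) = -9287 J.
W_net = 4829 − 9287 = -4458 J.

W_net ≈ -4460 J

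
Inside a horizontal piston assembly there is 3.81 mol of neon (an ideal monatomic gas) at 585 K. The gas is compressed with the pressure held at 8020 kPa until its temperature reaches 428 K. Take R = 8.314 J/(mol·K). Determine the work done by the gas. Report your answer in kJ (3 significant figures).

Isobaric: W = P ΔV = nR ΔT.
W = (3.81)(8.314)(428 − 585) = -4973 J.

W ≈ -4.97 kJ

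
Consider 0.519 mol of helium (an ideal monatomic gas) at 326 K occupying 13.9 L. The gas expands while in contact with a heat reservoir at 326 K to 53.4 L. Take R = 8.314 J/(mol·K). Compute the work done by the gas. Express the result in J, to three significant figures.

W ≈ 1890 J

Isothermal: W = nRT ln(V₂/V₁).
W = (0.519)(8.314)(326) × ln(53.4/13.9)
  = 1407 × 1.346
W_by_gas = 1893 J.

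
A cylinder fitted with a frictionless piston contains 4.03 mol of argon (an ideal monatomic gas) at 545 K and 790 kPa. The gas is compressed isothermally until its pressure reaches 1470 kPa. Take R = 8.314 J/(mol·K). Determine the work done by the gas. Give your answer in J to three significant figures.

Isothermal process: W = nRT ln(V₂/V₁) = nRT ln(P₁/P₂).
W = (4.03)(8.314)(545) × ln(790/1470)
  = 18260 × ln(0.5374) = 18260 × -0.621
W_by_gas = -11339 J.

W ≈ -11300 J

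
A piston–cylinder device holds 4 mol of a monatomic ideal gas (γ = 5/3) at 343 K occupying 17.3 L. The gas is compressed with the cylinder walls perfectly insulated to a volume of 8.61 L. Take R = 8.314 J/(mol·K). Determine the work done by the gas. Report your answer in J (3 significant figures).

W ≈ -10100 J

Adiabatic: TV^(γ−1) = const with γ = 5/3.
T₂ = T₁ (V₁/V₂)^(γ−1) = 343 × (17.3/8.61)^0.667 = 343 × 1.592 = 546.2 K.
W_by = nCᵥ(T₁ − T₂) = (4)(12.47)(343 − 546.2) = -10135 J.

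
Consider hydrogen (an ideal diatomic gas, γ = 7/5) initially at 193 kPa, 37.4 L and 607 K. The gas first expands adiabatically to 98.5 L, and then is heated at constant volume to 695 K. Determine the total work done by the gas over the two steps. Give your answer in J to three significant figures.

Step 1 (adiabatic): W = (P₁V₁ − P₂V₂)/(γ−1) = (7218 − 4900)/0.4 = 5795 J.
Step 2 (isochoric): W = 0 (constant volume).
W_total = 5795 + 0 = 5795 J.

W_total ≈ 5800 J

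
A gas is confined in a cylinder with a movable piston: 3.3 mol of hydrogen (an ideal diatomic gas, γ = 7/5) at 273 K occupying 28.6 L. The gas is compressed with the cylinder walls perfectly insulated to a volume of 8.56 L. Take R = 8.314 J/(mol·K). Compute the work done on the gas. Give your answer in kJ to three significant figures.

W ≈ 11.6 kJ

Adiabatic: TV^(γ−1) = const with γ = 7/5.
T₂ = T₁ (V₁/V₂)^(γ−1) = 273 × (28.6/8.56)^0.4 = 273 × 1.62 = 442.3 K.
W_by = nCᵥ(T₁ − T₂) = (3.3)(20.79)(273 − 442.3) = -11613 J.
Work on gas = −W_by = 11613 J.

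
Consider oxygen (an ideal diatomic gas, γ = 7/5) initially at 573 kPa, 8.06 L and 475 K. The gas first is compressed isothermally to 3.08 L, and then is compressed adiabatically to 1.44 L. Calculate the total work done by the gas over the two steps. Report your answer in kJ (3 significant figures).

Step 1 (isothermal): W = P₁V₁ ln(V₂/V₁) = (4618) ln(3.08/8.06) = -4443 J.
After step 1: P = 1499 kPa, V = 3.08 L, T = 475 K.
Step 2 (adiabatic): W = (P₁V₁ − P₂V₂)/(γ−1) = (4618 − 6260)/0.4 = -4104 J.
W_total = -4443 − 4104 = -8547 J.

W_total ≈ -8.55 kJ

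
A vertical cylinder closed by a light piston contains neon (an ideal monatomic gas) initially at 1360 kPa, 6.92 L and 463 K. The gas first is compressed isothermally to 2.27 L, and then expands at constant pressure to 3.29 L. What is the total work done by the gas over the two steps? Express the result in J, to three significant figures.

Step 1 (isothermal): W = P₁V₁ ln(V₂/V₁) = (9411) ln(2.27/6.92) = -10490 J.
After step 1: P = 4146 kPa, V = 2.27 L, T = 463 K.
Step 2 (isobaric): W = PΔV = (4146 kPa)(3.29 − 2.27 L) = 4229 J.
W_total = -10490 + 4229 = -6261 J.

W_total ≈ -6260 J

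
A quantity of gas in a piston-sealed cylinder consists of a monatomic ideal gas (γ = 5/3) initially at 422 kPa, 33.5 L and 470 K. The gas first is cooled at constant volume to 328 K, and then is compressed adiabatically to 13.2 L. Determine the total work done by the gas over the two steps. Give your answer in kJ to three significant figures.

W_total ≈ -12.7 kJ

Step 1 (isochoric): W = 0 (constant volume).
After step 1: P = 294.5 kPa (V unchanged).
Step 2 (adiabatic): W = (P₁V₁ − P₂V₂)/(γ−1) = (9866 − 18356)/0.667 = -12735 J.
W_total = 0 − 12735 = -12735 J.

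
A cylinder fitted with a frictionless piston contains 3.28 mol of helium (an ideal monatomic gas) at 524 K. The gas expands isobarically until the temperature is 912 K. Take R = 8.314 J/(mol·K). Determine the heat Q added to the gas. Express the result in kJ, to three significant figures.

Isobaric: W = nRΔT = (3.28)(8.314)(388) = 10581 J.
ΔU = nCᵥΔT with Cᵥ = 3R/2: ΔU = (3.28)(12.47)(388) = 15871 J.
Q = ΔU + W = 15871 + 10581 = 26452 J.

Q ≈ 26.5 kJ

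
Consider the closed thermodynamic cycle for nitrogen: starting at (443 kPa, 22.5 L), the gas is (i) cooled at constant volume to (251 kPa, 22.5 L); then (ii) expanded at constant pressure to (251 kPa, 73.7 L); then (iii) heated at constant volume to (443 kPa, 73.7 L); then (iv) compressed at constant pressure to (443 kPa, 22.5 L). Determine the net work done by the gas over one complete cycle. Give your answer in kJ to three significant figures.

W_net ≈ -9.83 kJ

Constant-volume legs do no work.
W(ii) = (251)(73.7 − 22.5) = 12851 J; W(iv) = (443)(22.5 − 73.7) = -22682 J.
W_net = 12851 − 22682 = -9830 J (the counter-clockwise enclosed area).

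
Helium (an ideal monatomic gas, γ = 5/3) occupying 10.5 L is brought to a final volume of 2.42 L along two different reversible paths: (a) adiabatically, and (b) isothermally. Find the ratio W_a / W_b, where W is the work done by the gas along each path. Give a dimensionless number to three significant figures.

W_a / W_b ≈ 1.70

Path (a) adiabatic: W = P₁V₁(1 − (V₁/V₂)^(γ−1))/(γ−1) → W_a/(P₁V₁) = -2.49.
Path (b) isothermal: W = P₁V₁ ln(V₂/V₁) → W_b/(P₁V₁) = -1.468.
W_a / W_b = -2.49 / -1.468 = 1.697.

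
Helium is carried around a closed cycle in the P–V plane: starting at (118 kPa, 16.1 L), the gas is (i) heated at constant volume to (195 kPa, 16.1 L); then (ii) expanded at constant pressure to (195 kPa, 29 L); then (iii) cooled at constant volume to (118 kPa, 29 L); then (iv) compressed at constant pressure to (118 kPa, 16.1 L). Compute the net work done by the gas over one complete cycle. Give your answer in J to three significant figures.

W_net ≈ 993 J

Constant-volume legs do no work.
W(ii) = (195)(29 − 16.1) = 2515 J; W(iv) = (118)(16.1 − 29) = -1522 J.
W_net = 2515 − 1522 = 993.3 J (the clockwise enclosed area).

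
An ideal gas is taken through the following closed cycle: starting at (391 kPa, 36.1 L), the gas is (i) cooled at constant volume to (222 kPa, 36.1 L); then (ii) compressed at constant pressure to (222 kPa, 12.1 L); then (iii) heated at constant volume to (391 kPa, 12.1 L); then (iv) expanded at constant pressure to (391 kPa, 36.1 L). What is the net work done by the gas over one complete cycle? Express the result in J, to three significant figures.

Constant-volume legs do no work.
W(ii) = (222)(12.1 − 36.1) = -5328 J; W(iv) = (391)(36.1 − 12.1) = 9384 J.
W_net = -5328 + 9384 = 4056 J (the clockwise enclosed area).

W_net ≈ 4060 J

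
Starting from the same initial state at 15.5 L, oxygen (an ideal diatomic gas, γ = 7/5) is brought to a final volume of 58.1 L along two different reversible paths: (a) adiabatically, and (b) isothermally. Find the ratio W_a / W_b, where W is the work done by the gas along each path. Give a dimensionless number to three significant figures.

W_a / W_b ≈ 0.777

Path (a) adiabatic: W = P₁V₁(1 − (V₁/V₂)^(γ−1))/(γ−1) → W_a/(P₁V₁) = 1.026.
Path (b) isothermal: W = P₁V₁ ln(V₂/V₁) → W_b/(P₁V₁) = 1.321.
W_a / W_b = 1.026 / 1.321 = 0.7767.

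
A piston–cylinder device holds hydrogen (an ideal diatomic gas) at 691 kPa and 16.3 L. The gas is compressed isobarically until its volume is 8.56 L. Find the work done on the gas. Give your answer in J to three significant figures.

W ≈ 5350 J

Isobaric: W = P ΔV.
W = (691 kPa)(8.56 − 16.3 L) = (691)(-7.74) = -5348 J.
Work on gas = −W_by = 5348 J.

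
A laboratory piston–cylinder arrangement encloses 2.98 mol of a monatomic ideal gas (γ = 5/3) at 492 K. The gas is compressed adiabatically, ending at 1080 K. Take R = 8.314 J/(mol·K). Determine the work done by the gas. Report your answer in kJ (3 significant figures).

W ≈ -21.9 kJ

Adiabatic ⇒ Q = 0, so W_by = −ΔU = nCᵥ(T₁ − T₂).
Cᵥ = 3R/2 = 12.47 J/(mol·K).
W = (2.98)(12.47)(492 − 1080) = -21852 J.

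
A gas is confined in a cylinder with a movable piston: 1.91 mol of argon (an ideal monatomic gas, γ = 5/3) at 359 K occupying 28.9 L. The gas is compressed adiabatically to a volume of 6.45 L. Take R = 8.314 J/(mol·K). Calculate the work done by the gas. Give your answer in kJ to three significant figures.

W ≈ -14.7 kJ

Adiabatic: TV^(γ−1) = const with γ = 5/3.
T₂ = T₁ (V₁/V₂)^(γ−1) = 359 × (28.9/6.45)^0.667 = 359 × 2.718 = 975.7 K.
W_by = nCᵥ(T₁ − T₂) = (1.91)(12.47)(359 − 975.7) = -14690 J.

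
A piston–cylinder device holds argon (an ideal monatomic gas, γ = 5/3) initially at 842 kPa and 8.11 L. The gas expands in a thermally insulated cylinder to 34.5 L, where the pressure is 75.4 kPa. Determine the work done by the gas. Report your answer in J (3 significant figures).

W ≈ 6340 J

Adiabatic: W = (P₁V₁ − P₂V₂)/(γ − 1) with γ = 5/3.
P₁V₁ = 6829 J, P₂V₂ = 2601 J.
W = (6829 − 2601) / 0.6667 = 6341 J.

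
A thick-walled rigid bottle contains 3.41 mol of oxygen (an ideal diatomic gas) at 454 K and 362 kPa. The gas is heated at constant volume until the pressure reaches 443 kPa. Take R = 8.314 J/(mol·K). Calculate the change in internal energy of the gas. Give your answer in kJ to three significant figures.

Constant volume ⇒ W = 0, so Q = ΔU = nCᵥΔT with Cᵥ = 5R/2 = 20.79 J/(mol·K).
At constant V, T₂/T₁ = P₂/P₁ ⇒ ΔT = T₁(P₂/P₁ − 1) = 454·(443/362 − 1) = 101.6 K.
ΔU = (3.41)(20.79)(101.6) = 7200 J.

ΔU ≈ 7.20 kJ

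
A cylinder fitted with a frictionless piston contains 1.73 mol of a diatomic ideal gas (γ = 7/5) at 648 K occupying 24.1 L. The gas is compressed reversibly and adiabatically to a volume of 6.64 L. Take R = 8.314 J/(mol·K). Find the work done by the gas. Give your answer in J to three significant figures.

W ≈ -15700 J

Adiabatic: TV^(γ−1) = const with γ = 7/5.
T₂ = T₁ (V₁/V₂)^(γ−1) = 648 × (24.1/6.64)^0.4 = 648 × 1.675 = 1085 K.
W_by = nCᵥ(T₁ − T₂) = (1.73)(20.79)(648 − 1085) = -15721 J.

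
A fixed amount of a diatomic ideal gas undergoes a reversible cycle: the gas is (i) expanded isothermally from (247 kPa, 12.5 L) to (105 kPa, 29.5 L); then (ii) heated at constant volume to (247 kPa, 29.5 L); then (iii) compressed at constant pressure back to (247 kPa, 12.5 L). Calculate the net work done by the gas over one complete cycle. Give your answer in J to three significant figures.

Leg (i): W = PᵢVᵢ ln(V_f/Vᵢ) = (3088) ln(29.5/12.5) = 2651 J.
Leg (ii): W = 0.
Leg (iii): W = PΔV = (247)(12.5 − 29.5) = -4199 J.
W_net = 2651 − 4199 = -1548 J.

W_net ≈ -1550 J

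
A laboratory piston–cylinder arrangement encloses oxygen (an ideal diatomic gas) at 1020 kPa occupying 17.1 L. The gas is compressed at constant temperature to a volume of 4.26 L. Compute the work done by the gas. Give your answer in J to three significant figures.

Isothermal: W = nRT ln(V₂/V₁) = P₁V₁ ln(V₂/V₁).
P₁V₁ = (1020 kPa)(17.1 L) = 17442 J.
W = 17442 × ln(4.26/17.1) = 17442 × -1.39
W_by_gas = -24241 J.

W ≈ -24200 J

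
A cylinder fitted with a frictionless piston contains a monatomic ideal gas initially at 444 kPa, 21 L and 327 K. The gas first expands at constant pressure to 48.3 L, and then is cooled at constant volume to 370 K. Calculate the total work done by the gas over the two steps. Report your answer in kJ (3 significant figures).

Step 1 (isobaric): W = PΔV = (444 kPa)(48.3 − 21 L) = 12121 J.
Step 2 (isochoric): W = 0 (constant volume).
W_total = 12121 + 0 = 12121 J.

W_total ≈ 12.1 kJ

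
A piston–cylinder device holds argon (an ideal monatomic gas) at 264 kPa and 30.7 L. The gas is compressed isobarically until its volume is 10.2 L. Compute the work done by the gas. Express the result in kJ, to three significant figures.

Isobaric: W = P ΔV.
W = (264 kPa)(10.2 − 30.7 L) = (264)(-20.5) = -5412 J.

W ≈ -5.41 kJ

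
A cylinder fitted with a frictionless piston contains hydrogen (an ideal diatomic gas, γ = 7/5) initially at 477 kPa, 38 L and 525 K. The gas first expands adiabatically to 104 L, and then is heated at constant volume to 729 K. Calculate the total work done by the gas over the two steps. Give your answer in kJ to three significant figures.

W_total ≈ 15.0 kJ

Step 1 (adiabatic): W = (P₁V₁ − P₂V₂)/(γ−1) = (18126 − 12117)/0.4 = 15022 J.
Step 2 (isochoric): W = 0 (constant volume).
W_total = 15022 + 0 = 15022 J.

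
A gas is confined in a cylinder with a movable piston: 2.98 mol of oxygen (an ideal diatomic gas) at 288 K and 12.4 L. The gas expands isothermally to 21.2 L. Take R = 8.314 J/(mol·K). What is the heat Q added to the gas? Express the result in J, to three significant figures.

Q ≈ 3830 J

Isothermal ⇒ ΔU = 0, so Q = W = nRT ln(V₂/V₁).
Q = (2.98)(8.314)(288) ln(21.2/12.4) = 7135 × 0.5363 = 3827 J.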